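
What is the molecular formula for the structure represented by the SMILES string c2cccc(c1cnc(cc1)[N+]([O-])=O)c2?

C11H8N2O2

Heavy atoms from the SMILES: 11 C, 2 N, 2 O.
Implicit hydrogens by atom environment:
  8 × C (aromatic): 1 H each → 8
  3 × C (aromatic): no H
  1 × N (aromatic): no H
  1 × N (charge +1): no H
  1 × O: no H
  1 × O (charge -1): no H
  Total hydrogens = 8.
Molecular formula: C11H8N2O2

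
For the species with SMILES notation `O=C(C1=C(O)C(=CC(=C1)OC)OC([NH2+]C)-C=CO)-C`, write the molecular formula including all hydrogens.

C13H18NO5+

Heavy atoms from the SMILES: 13 C, 1 N, 5 O.
Implicit hydrogens by atom environment:
  4 × C (aromatic): no H
  3 × C: 3 H each → 9
  3 × C: 1 H each → 3
  3 × O: no H
  2 × C (aromatic): 1 H each → 2
  2 × O: 1 H each → 2
  1 × C: no H
  1 × N (charge +1): 2 H
  Total hydrogens = 18.
Net charge +1.
Molecular formula: C13H18NO5+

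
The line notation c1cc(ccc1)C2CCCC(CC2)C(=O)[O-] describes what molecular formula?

C14H17O2-

Heavy atoms from the SMILES: 14 C, 2 O.
Implicit hydrogens by atom environment:
  5 × C: 2 H each → 10
  5 × C (aromatic): 1 H each → 5
  2 × C: 1 H each → 2
  1 × C (aromatic): no H
  1 × C: no H
  1 × O: no H
  1 × O (charge -1): no H
  Total hydrogens = 17.
Net charge -1.
Molecular formula: C14H17O2-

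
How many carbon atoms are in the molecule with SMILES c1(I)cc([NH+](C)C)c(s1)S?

The symbol for carbon appears 6 times in the SMILES. Lowercase c denotes aromatic carbon and counts toward C.

6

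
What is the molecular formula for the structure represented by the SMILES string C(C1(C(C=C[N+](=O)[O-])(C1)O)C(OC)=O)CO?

C9H13NO6

Heavy atoms from the SMILES: 9 C, 1 N, 6 O.
Implicit hydrogens by atom environment:
  3 × C: 2 H each → 6
  3 × C: no H
  3 × O: no H
  2 × C: 1 H each → 2
  2 × O: 1 H each → 2
  1 × C: 3 H
  1 × N (charge +1): no H
  1 × O (charge -1): no H
  Total hydrogens = 13.
Molecular formula: C9H13NO6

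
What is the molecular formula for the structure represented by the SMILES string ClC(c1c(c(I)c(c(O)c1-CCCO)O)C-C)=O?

Heavy atoms from the SMILES: 12 C, 1 Cl, 1 I, 4 O.
Implicit hydrogens by atom environment:
  6 × C (aromatic): no H
  4 × C: 2 H each → 8
  3 × O: 1 H each → 3
  1 × C: 3 H
  1 × C: no H
  1 × Cl: no H
  1 × I: no H
  1 × O: no H
  Total hydrogens = 14.
Molecular formula: C12H14ClIO4

C12H14ClIO4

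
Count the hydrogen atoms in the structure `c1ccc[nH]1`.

5

Hydrogens are implicit in SMILES; fill each atom to its normal valence:
  4 × C (aromatic): 1 H each → 4
  1 × N (aromatic): 1 H
  Total hydrogens = 5.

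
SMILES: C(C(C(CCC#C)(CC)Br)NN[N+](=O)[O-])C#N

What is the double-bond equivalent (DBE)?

Molecular formula from the SMILES: C10H15BrN4O2.
DoU = (2C + 2 + N − H − X)/2 = (2·10 + 2 + 4 − 15 − 1)/2 = 10/2 = 5.
(Structurally: 0 ring(s) + 5 π bond(s) = 5.)

5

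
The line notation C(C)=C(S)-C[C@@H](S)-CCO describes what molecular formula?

C7H14OS2

Heavy atoms from the SMILES: 7 C, 1 O, 2 S.
Implicit hydrogens by atom environment:
  3 × C: 2 H each → 6
  2 × C: 1 H each → 2
  2 × S: 1 H each → 2
  1 × C: 3 H
  1 × C: no H
  1 × O: 1 H
  Total hydrogens = 14.
Molecular formula: C7H14OS2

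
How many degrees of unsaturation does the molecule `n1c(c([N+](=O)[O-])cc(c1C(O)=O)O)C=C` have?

Molecular formula from the SMILES: C8H6N2O5.
DoU = (2C + 2 + N − H − X)/2 = (2·8 + 2 + 2 − 6 − 0)/2 = 14/2 = 7.
(Structurally: 1 ring(s) + 6 π bond(s) = 7.)

7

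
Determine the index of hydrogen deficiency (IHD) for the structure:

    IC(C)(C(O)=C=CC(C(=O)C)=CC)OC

4

Molecular formula from the SMILES: C11H15IO3.
DoU = (2C + 2 + N − H − X)/2 = (2·11 + 2 + 0 − 15 − 1)/2 = 8/2 = 4.
(Structurally: 0 ring(s) + 4 π bond(s) = 4.)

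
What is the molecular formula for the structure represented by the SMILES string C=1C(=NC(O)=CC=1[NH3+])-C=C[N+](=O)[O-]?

Heavy atoms from the SMILES: 7 C, 3 N, 3 O.
Implicit hydrogens by atom environment:
  3 × C (aromatic): no H
  2 × C (aromatic): 1 H each → 2
  2 × C: 1 H each → 2
  1 × N (charge +1): 3 H
  1 × N (aromatic): no H
  1 × N (charge +1): no H
  1 × O: 1 H
  1 × O: no H
  1 × O (charge -1): no H
  Total hydrogens = 8.
Net charge +1.
Molecular formula: C7H8N3O3+

C7H8N3O3+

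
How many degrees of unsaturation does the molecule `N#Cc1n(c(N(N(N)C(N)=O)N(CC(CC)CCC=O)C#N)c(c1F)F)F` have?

Molecular formula from the SMILES: C14H17F3N8O2.
DoU = (2C + 2 + N − H − X)/2 = (2·14 + 2 + 8 − 17 − 3)/2 = 18/2 = 9.
(Structurally: 1 ring(s) + 8 π bond(s) = 9.)

9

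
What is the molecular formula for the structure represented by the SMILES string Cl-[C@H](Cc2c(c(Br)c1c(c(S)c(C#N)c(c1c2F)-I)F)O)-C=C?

Heavy atoms from the SMILES: 1 Br, 15 C, 1 Cl, 2 F, 1 I, 1 N, 1 O, 1 S.
Implicit hydrogens by atom environment:
  10 × C (aromatic): no H
  2 × C: 2 H each → 4
  2 × C: 1 H each → 2
  2 × F: no H
  1 × Br: no H
  1 × C: no H
  1 × Cl: no H
  1 × I: no H
  1 × N: no H
  1 × O: 1 H
  1 × S: 1 H
  Total hydrogens = 8.
Molecular formula: C15H8BrClF2INOS

C15H8BrClF2INOS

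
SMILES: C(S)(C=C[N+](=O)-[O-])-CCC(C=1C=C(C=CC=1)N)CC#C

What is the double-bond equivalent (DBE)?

8

Molecular formula from the SMILES: C15H18N2O2S.
DoU = (2C + 2 + N − H − X)/2 = (2·15 + 2 + 2 − 18 − 0)/2 = 16/2 = 8.
(Structurally: 1 ring(s) + 7 π bond(s) = 8.)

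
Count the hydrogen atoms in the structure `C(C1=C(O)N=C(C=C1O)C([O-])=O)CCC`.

Hydrogens are implicit in SMILES; fill each atom to its normal valence:
  4 × C (aromatic): no H
  3 × C: 2 H each → 6
  2 × O: 1 H each → 2
  1 × C: 3 H
  1 × C (aromatic): 1 H
  1 × C: no H
  1 × N (aromatic): no H
  1 × O: no H
  1 × O (charge -1): no H
  Total hydrogens = 12.

12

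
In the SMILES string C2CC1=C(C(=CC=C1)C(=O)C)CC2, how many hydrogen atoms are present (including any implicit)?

14

Hydrogens are implicit in SMILES; fill each atom to its normal valence:
  4 × C: 2 H each → 8
  3 × C (aromatic): 1 H each → 3
  3 × C (aromatic): no H
  1 × C: 3 H
  1 × C: no H
  1 × O: no H
  Total hydrogens = 14.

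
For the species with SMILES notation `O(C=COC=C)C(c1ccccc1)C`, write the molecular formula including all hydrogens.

C12H14O2

Heavy atoms from the SMILES: 12 C, 2 O.
Implicit hydrogens by atom environment:
  5 × C (aromatic): 1 H each → 5
  4 × C: 1 H each → 4
  2 × O: no H
  1 × C: 3 H
  1 × C: 2 H
  1 × C (aromatic): no H
  Total hydrogens = 14.
Molecular formula: C12H14O2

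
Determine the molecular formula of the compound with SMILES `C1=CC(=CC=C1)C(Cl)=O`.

C7H5ClO

Heavy atoms from the SMILES: 7 C, 1 Cl, 1 O.
Implicit hydrogens by atom environment:
  5 × C (aromatic): 1 H each → 5
  1 × C (aromatic): no H
  1 × C: no H
  1 × Cl: no H
  1 × O: no H
  Total hydrogens = 5.
Molecular formula: C7H5ClO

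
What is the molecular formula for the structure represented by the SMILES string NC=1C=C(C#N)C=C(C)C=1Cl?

C8H7ClN2

Heavy atoms from the SMILES: 8 C, 1 Cl, 2 N.
Implicit hydrogens by atom environment:
  4 × C (aromatic): no H
  2 × C (aromatic): 1 H each → 2
  1 × C: 3 H
  1 × C: no H
  1 × Cl: no H
  1 × N: 2 H
  1 × N: no H
  Total hydrogens = 7.
Molecular formula: C8H7ClN2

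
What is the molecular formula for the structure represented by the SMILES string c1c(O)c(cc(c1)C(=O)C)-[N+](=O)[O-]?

C8H7NO4

Heavy atoms from the SMILES: 8 C, 1 N, 4 O.
Implicit hydrogens by atom environment:
  3 × C (aromatic): 1 H each → 3
  3 × C (aromatic): no H
  2 × O: no H
  1 × C: 3 H
  1 × C: no H
  1 × N (charge +1): no H
  1 × O: 1 H
  1 × O (charge -1): no H
  Total hydrogens = 7.
Molecular formula: C8H7NO4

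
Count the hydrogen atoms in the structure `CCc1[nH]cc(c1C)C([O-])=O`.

Hydrogens are implicit in SMILES; fill each atom to its normal valence:
  3 × C (aromatic): no H
  2 × C: 3 H each → 6
  1 × C: 2 H
  1 × C (aromatic): 1 H
  1 × C: no H
  1 × N (aromatic): 1 H
  1 × O: no H
  1 × O (charge -1): no H
  Total hydrogens = 10.

10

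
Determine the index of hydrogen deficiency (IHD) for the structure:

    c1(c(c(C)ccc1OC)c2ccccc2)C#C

10

Molecular formula from the SMILES: C16H14O.
DoU = (2C + 2 + N − H − X)/2 = (2·16 + 2 + 0 − 14 − 0)/2 = 20/2 = 10.
(Structurally: 2 ring(s) + 8 π bond(s) = 10.)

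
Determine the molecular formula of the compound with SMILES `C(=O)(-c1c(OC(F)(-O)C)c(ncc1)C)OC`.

C10H12FNO4

Heavy atoms from the SMILES: 10 C, 1 F, 1 N, 4 O.
Implicit hydrogens by atom environment:
  3 × C: 3 H each → 9
  3 × C (aromatic): no H
  3 × O: no H
  2 × C (aromatic): 1 H each → 2
  2 × C: no H
  1 × F: no H
  1 × N (aromatic): no H
  1 × O: 1 H
  Total hydrogens = 12.
Molecular formula: C10H12FNO4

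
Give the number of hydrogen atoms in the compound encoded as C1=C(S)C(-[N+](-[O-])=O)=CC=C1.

Hydrogens are implicit in SMILES; fill each atom to its normal valence:
  4 × C (aromatic): 1 H each → 4
  2 × C (aromatic): no H
  1 × N (charge +1): no H
  1 × O: no H
  1 × O (charge -1): no H
  1 × S: 1 H
  Total hydrogens = 5.

5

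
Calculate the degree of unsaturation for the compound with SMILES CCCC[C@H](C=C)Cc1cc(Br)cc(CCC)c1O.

5

Molecular formula from the SMILES: C17H25BrO.
DoU = (2C + 2 + N − H − X)/2 = (2·17 + 2 + 0 − 25 − 1)/2 = 10/2 = 5.
(Structurally: 1 ring(s) + 4 π bond(s) = 5.)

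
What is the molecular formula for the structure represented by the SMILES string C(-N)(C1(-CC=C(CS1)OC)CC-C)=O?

Heavy atoms from the SMILES: 10 C, 1 N, 2 O, 1 S.
Implicit hydrogens by atom environment:
  4 × C: 2 H each → 8
  3 × C: no H
  2 × C: 3 H each → 6
  2 × O: no H
  1 × C: 1 H
  1 × N: 2 H
  1 × S: no H
  Total hydrogens = 17.
Molecular formula: C10H17NO2S

C10H17NO2S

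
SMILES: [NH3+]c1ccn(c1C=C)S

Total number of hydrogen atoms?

9

Hydrogens are implicit in SMILES; fill each atom to its normal valence:
  2 × C (aromatic): 1 H each → 2
  2 × C (aromatic): no H
  1 × C: 2 H
  1 × C: 1 H
  1 × N (charge +1): 3 H
  1 × N (aromatic): no H
  1 × S: 1 H
  Total hydrogens = 9.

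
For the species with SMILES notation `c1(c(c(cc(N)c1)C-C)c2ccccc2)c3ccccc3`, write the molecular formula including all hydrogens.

C20H19N

Heavy atoms from the SMILES: 20 C, 1 N.
Implicit hydrogens by atom environment:
  12 × C (aromatic): 1 H each → 12
  6 × C (aromatic): no H
  1 × C: 3 H
  1 × C: 2 H
  1 × N: 2 H
  Total hydrogens = 19.
Molecular formula: C20H19N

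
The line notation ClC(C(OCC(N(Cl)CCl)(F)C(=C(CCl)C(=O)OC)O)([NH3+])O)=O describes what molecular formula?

Heavy atoms from the SMILES: 10 C, 4 Cl, 1 F, 2 N, 6 O.
Implicit hydrogens by atom environment:
  6 × C: no H
  4 × Cl: no H
  4 × O: no H
  3 × C: 2 H each → 6
  2 × O: 1 H each → 2
  1 × C: 3 H
  1 × F: no H
  1 × N (charge +1): 3 H
  1 × N: no H
  Total hydrogens = 14.
Net charge +1.
Molecular formula: C10H14Cl4FN2O6+

C10H14Cl4FN2O6+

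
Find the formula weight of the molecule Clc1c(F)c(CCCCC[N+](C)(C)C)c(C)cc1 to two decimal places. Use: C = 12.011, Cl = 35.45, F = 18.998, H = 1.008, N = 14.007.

Molecular formula: C15H24ClFN+.
M = 15×12.011 + 1×35.45 + 1×18.998 + 24×1.008 + 1×14.007 = 272.81 g/mol.

272.81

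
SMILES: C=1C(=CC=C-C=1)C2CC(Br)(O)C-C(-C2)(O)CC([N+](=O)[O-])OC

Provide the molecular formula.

C15H20BrNO5

Heavy atoms from the SMILES: 1 Br, 15 C, 1 N, 5 O.
Implicit hydrogens by atom environment:
  5 × C (aromatic): 1 H each → 5
  4 × C: 2 H each → 8
  2 × C: 1 H each → 2
  2 × C: no H
  2 × O: 1 H each → 2
  2 × O: no H
  1 × Br: no H
  1 × C: 3 H
  1 × C (aromatic): no H
  1 × N (charge +1): no H
  1 × O (charge -1): no H
  Total hydrogens = 20.
Molecular formula: C15H20BrNO5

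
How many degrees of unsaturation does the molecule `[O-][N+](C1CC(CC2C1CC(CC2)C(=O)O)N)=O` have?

4

Molecular formula from the SMILES: C11H18N2O4.
DoU = (2C + 2 + N − H − X)/2 = (2·11 + 2 + 2 − 18 − 0)/2 = 8/2 = 4.
(Structurally: 2 ring(s) + 2 π bond(s) = 4.)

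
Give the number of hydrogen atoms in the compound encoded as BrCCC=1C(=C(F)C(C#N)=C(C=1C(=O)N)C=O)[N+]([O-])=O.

7

Hydrogens are implicit in SMILES; fill each atom to its normal valence:
  6 × C (aromatic): no H
  3 × O: no H
  2 × C: 2 H each → 4
  2 × C: no H
  1 × Br: no H
  1 × C: 1 H
  1 × F: no H
  1 × N: 2 H
  1 × N (charge +1): no H
  1 × N: no H
  1 × O (charge -1): no H
  Total hydrogens = 7.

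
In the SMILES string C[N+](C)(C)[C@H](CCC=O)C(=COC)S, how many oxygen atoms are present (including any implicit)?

2

The symbol for oxygen appears 2 times in the SMILES.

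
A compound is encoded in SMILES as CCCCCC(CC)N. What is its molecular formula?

C8H19N

Heavy atoms from the SMILES: 8 C, 1 N.
Implicit hydrogens by atom environment:
  5 × C: 2 H each → 10
  2 × C: 3 H each → 6
  1 × C: 1 H
  1 × N: 2 H
  Total hydrogens = 19.
Molecular formula: C8H19N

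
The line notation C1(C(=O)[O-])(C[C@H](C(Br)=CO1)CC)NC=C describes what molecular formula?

C10H13BrNO3-

Heavy atoms from the SMILES: 1 Br, 10 C, 1 N, 3 O.
Implicit hydrogens by atom environment:
  3 × C: 2 H each → 6
  3 × C: 1 H each → 3
  3 × C: no H
  2 × O: no H
  1 × Br: no H
  1 × C: 3 H
  1 × N: 1 H
  1 × O (charge -1): no H
  Total hydrogens = 13.
Net charge -1.
Molecular formula: C10H13BrNO3-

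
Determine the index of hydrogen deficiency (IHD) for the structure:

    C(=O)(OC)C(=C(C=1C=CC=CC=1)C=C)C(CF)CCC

Molecular formula from the SMILES: C17H21FO2.
DoU = (2C + 2 + N − H − X)/2 = (2·17 + 2 + 0 − 21 − 1)/2 = 14/2 = 7.
(Structurally: 1 ring(s) + 6 π bond(s) = 7.)

7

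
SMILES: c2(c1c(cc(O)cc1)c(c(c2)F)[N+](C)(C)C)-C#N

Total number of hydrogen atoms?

Hydrogens are implicit in SMILES; fill each atom to its normal valence:
  6 × C (aromatic): no H
  4 × C (aromatic): 1 H each → 4
  3 × C: 3 H each → 9
  1 × C: no H
  1 × F: no H
  1 × N (charge +1): no H
  1 × N: no H
  1 × O: 1 H
  Total hydrogens = 14.

14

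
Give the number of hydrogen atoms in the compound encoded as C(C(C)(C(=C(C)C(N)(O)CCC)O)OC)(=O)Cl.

20

Hydrogens are implicit in SMILES; fill each atom to its normal valence:
  5 × C: no H
  4 × C: 3 H each → 12
  2 × C: 2 H each → 4
  2 × O: 1 H each → 2
  2 × O: no H
  1 × Cl: no H
  1 × N: 2 H
  Total hydrogens = 20.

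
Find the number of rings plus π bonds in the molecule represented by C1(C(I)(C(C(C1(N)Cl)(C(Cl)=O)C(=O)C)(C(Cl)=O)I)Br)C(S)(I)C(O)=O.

Molecular formula from the SMILES: C11H8BrCl3I3NO5S.
DoU = (2C + 2 + N − H − X)/2 = (2·11 + 2 + 1 − 8 − 7)/2 = 10/2 = 5.
(Structurally: 1 ring(s) + 4 π bond(s) = 5.)

5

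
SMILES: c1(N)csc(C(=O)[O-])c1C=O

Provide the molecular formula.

C6H4NO3S-

Heavy atoms from the SMILES: 6 C, 1 N, 3 O, 1 S.
Implicit hydrogens by atom environment:
  3 × C (aromatic): no H
  2 × O: no H
  1 × C (aromatic): 1 H
  1 × C: 1 H
  1 × C: no H
  1 × N: 2 H
  1 × O (charge -1): no H
  1 × S (aromatic): no H
  Total hydrogens = 4.
Net charge -1.
Molecular formula: C6H4NO3S-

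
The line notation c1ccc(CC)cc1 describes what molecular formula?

C8H10

Heavy atoms from the SMILES: 8 C.
Implicit hydrogens by atom environment:
  5 × C (aromatic): 1 H each → 5
  1 × C: 3 H
  1 × C: 2 H
  1 × C (aromatic): no H
  Total hydrogens = 10.
Molecular formula: C8H10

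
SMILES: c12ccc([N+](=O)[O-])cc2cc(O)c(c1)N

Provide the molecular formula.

C10H8N2O3

Heavy atoms from the SMILES: 10 C, 2 N, 3 O.
Implicit hydrogens by atom environment:
  5 × C (aromatic): 1 H each → 5
  5 × C (aromatic): no H
  1 × N: 2 H
  1 × N (charge +1): no H
  1 × O: 1 H
  1 × O: no H
  1 × O (charge -1): no H
  Total hydrogens = 8.
Molecular formula: C10H8N2O3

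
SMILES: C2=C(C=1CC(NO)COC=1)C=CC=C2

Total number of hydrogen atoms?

Hydrogens are implicit in SMILES; fill each atom to its normal valence:
  5 × C (aromatic): 1 H each → 5
  2 × C: 2 H each → 4
  2 × C: 1 H each → 2
  1 × C: no H
  1 × C (aromatic): no H
  1 × N: 1 H
  1 × O: 1 H
  1 × O: no H
  Total hydrogens = 13.

13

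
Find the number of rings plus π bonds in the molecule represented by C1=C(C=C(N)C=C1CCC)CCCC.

Molecular formula from the SMILES: C13H21N.
DoU = (2C + 2 + N − H − X)/2 = (2·13 + 2 + 1 − 21 − 0)/2 = 8/2 = 4.
(Structurally: 1 ring(s) + 3 π bond(s) = 4.)

4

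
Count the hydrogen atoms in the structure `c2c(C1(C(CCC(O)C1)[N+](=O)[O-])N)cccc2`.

16

Hydrogens are implicit in SMILES; fill each atom to its normal valence:
  5 × C (aromatic): 1 H each → 5
  3 × C: 2 H each → 6
  2 × C: 1 H each → 2
  1 × C: no H
  1 × C (aromatic): no H
  1 × N: 2 H
  1 × N (charge +1): no H
  1 × O: 1 H
  1 × O: no H
  1 × O (charge -1): no H
  Total hydrogens = 16.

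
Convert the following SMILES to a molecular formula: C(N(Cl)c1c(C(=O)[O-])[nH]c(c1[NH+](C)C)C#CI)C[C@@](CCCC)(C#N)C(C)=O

Heavy atoms from the SMILES: 19 C, 1 Cl, 1 I, 4 N, 3 O.
Implicit hydrogens by atom environment:
  6 × C: no H
  5 × C: 2 H each → 10
  4 × C: 3 H each → 12
  4 × C (aromatic): no H
  2 × N: no H
  2 × O: no H
  1 × Cl: no H
  1 × I: no H
  1 × N (aromatic): 1 H
  1 × N (charge +1): 1 H
  1 × O (charge -1): no H
  Total hydrogens = 24.
Molecular formula: C19H24ClIN4O3

C19H24ClIN4O3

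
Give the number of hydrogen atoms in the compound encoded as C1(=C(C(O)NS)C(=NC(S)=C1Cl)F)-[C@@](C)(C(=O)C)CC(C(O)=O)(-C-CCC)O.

24

Hydrogens are implicit in SMILES; fill each atom to its normal valence:
  5 × C (aromatic): no H
  4 × C: 2 H each → 8
  4 × C: no H
  3 × C: 3 H each → 9
  3 × O: 1 H each → 3
  2 × O: no H
  2 × S: 1 H each → 2
  1 × C: 1 H
  1 × Cl: no H
  1 × F: no H
  1 × N: 1 H
  1 × N (aromatic): no H
  Total hydrogens = 24.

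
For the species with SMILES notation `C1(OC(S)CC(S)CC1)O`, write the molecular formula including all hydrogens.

Heavy atoms from the SMILES: 6 C, 2 O, 2 S.
Implicit hydrogens by atom environment:
  3 × C: 2 H each → 6
  3 × C: 1 H each → 3
  2 × S: 1 H each → 2
  1 × O: 1 H
  1 × O: no H
  Total hydrogens = 12.
Molecular formula: C6H12O2S2

C6H12O2S2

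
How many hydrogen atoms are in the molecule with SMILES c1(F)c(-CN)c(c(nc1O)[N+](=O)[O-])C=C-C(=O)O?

8

Hydrogens are implicit in SMILES; fill each atom to its normal valence:
  5 × C (aromatic): no H
  2 × C: 1 H each → 2
  2 × O: 1 H each → 2
  2 × O: no H
  1 × C: 2 H
  1 × C: no H
  1 × F: no H
  1 × N: 2 H
  1 × N (aromatic): no H
  1 × N (charge +1): no H
  1 × O (charge -1): no H
  Total hydrogens = 8.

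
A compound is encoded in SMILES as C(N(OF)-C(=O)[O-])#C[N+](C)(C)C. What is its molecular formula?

Heavy atoms from the SMILES: 6 C, 1 F, 2 N, 3 O.
Implicit hydrogens by atom environment:
  3 × C: 3 H each → 9
  3 × C: no H
  2 × O: no H
  1 × F: no H
  1 × N: no H
  1 × N (charge +1): no H
  1 × O (charge -1): no H
  Total hydrogens = 9.
Molecular formula: C6H9FN2O3

C6H9FN2O3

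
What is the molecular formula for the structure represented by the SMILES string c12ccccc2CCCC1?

Heavy atoms from the SMILES: 10 C.
Implicit hydrogens by atom environment:
  4 × C: 2 H each → 8
  4 × C (aromatic): 1 H each → 4
  2 × C (aromatic): no H
  Total hydrogens = 12.
Molecular formula: C10H12

C10H12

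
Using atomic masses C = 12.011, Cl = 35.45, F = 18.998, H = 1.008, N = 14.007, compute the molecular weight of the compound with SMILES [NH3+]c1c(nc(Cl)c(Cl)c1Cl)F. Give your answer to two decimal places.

Molecular formula: C5H3Cl3FN2+.
M = 5×12.011 + 3×35.45 + 1×18.998 + 3×1.008 + 2×14.007 = 216.44 g/mol.

216.44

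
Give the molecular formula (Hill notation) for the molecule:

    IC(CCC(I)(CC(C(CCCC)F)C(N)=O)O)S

Heavy atoms from the SMILES: 12 C, 1 F, 2 I, 1 N, 2 O, 1 S.
Implicit hydrogens by atom environment:
  6 × C: 2 H each → 12
  3 × C: 1 H each → 3
  2 × C: no H
  2 × I: no H
  1 × C: 3 H
  1 × F: no H
  1 × N: 2 H
  1 × O: 1 H
  1 × O: no H
  1 × S: 1 H
  Total hydrogens = 22.
Molecular formula: C12H22FI2NO2S

C12H22FI2NO2S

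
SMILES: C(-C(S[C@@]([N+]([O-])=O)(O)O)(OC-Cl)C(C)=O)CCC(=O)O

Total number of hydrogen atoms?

Hydrogens are implicit in SMILES; fill each atom to its normal valence:
  4 × C: 2 H each → 8
  4 × C: no H
  4 × O: no H
  3 × O: 1 H each → 3
  1 × C: 3 H
  1 × Cl: no H
  1 × N (charge +1): no H
  1 × O (charge -1): no H
  1 × S: no H
  Total hydrogens = 14.

14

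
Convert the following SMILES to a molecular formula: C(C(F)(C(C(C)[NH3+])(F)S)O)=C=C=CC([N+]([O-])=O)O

C9H13F2N2O4S+

Heavy atoms from the SMILES: 9 C, 2 F, 2 N, 4 O, 1 S.
Implicit hydrogens by atom environment:
  4 × C: 1 H each → 4
  4 × C: no H
  2 × F: no H
  2 × O: 1 H each → 2
  1 × C: 3 H
  1 × N (charge +1): 3 H
  1 × N (charge +1): no H
  1 × O: no H
  1 × O (charge -1): no H
  1 × S: 1 H
  Total hydrogens = 13.
Net charge +1.
Molecular formula: C9H13F2N2O4S+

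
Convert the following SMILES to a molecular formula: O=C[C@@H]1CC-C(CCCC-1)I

C9H15IO

Heavy atoms from the SMILES: 9 C, 1 I, 1 O.
Implicit hydrogens by atom environment:
  6 × C: 2 H each → 12
  3 × C: 1 H each → 3
  1 × I: no H
  1 × O: no H
  Total hydrogens = 15.
Molecular formula: C9H15IO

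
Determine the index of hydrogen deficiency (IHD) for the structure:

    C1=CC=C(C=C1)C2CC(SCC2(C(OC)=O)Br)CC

6

Molecular formula from the SMILES: C15H19BrO2S.
DoU = (2C + 2 + N − H − X)/2 = (2·15 + 2 + 0 − 19 − 1)/2 = 12/2 = 6.
(Structurally: 2 ring(s) + 4 π bond(s) = 6.)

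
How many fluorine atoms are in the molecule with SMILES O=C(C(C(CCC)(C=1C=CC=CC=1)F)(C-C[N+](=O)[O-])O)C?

1

The symbol for fluorine appears 1 time in the SMILES.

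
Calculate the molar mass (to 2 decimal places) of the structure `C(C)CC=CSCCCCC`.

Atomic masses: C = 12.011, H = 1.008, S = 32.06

172.33

Molecular formula: C10H20S.
M = 10×12.011 + 20×1.008 + 1×32.06 = 172.33 g/mol.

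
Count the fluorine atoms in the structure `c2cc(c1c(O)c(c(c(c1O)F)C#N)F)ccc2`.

2

The symbol for fluorine appears 2 times in the SMILES.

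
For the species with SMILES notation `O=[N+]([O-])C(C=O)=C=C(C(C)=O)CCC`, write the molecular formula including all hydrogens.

C9H11NO4

Heavy atoms from the SMILES: 9 C, 1 N, 4 O.
Implicit hydrogens by atom environment:
  4 × C: no H
  3 × O: no H
  2 × C: 3 H each → 6
  2 × C: 2 H each → 4
  1 × C: 1 H
  1 × N (charge +1): no H
  1 × O (charge -1): no H
  Total hydrogens = 11.
Molecular formula: C9H11NO4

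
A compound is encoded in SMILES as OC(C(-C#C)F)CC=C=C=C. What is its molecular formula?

Heavy atoms from the SMILES: 9 C, 1 F, 1 O.
Implicit hydrogens by atom environment:
  4 × C: 1 H each → 4
  3 × C: no H
  2 × C: 2 H each → 4
  1 × F: no H
  1 × O: 1 H
  Total hydrogens = 9.
Molecular formula: C9H9FO

C9H9FO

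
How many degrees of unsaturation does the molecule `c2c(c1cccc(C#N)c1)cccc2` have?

10

Molecular formula from the SMILES: C13H9N.
DoU = (2C + 2 + N − H − X)/2 = (2·13 + 2 + 1 − 9 − 0)/2 = 20/2 = 10.
(Structurally: 2 ring(s) + 8 π bond(s) = 10.)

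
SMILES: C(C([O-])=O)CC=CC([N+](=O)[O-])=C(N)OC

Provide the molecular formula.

Heavy atoms from the SMILES: 8 C, 2 N, 5 O.
Implicit hydrogens by atom environment:
  3 × C: no H
  3 × O: no H
  2 × C: 2 H each → 4
  2 × C: 1 H each → 2
  2 × O (charge -1): no H
  1 × C: 3 H
  1 × N: 2 H
  1 × N (charge +1): no H
  Total hydrogens = 11.
Net charge -1.
Molecular formula: C8H11N2O5-

C8H11N2O5-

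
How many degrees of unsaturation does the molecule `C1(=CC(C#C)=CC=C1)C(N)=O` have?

Molecular formula from the SMILES: C9H7NO.
DoU = (2C + 2 + N − H − X)/2 = (2·9 + 2 + 1 − 7 − 0)/2 = 14/2 = 7.
(Structurally: 1 ring(s) + 6 π bond(s) = 7.)

7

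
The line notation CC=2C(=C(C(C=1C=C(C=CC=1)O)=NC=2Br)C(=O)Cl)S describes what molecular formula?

C13H9BrClNO2S

Heavy atoms from the SMILES: 1 Br, 13 C, 1 Cl, 1 N, 2 O, 1 S.
Implicit hydrogens by atom environment:
  7 × C (aromatic): no H
  4 × C (aromatic): 1 H each → 4
  1 × Br: no H
  1 × C: 3 H
  1 × C: no H
  1 × Cl: no H
  1 × N (aromatic): no H
  1 × O: 1 H
  1 × O: no H
  1 × S: 1 H
  Total hydrogens = 9.
Molecular formula: C13H9BrClNO2S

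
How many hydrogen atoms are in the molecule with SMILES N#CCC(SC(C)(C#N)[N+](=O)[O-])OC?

9

Hydrogens are implicit in SMILES; fill each atom to its normal valence:
  3 × C: no H
  2 × C: 3 H each → 6
  2 × N: no H
  2 × O: no H
  1 × C: 2 H
  1 × C: 1 H
  1 × N (charge +1): no H
  1 × O (charge -1): no H
  1 × S: no H
  Total hydrogens = 9.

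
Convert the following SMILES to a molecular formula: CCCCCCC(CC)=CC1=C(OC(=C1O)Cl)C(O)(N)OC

C16H26ClNO4

Heavy atoms from the SMILES: 16 C, 1 Cl, 1 N, 4 O.
Implicit hydrogens by atom environment:
  6 × C: 2 H each → 12
  4 × C (aromatic): no H
  3 × C: 3 H each → 9
  2 × C: no H
  2 × O: 1 H each → 2
  1 × C: 1 H
  1 × Cl: no H
  1 × N: 2 H
  1 × O (aromatic): no H
  1 × O: no H
  Total hydrogens = 26.
Molecular formula: C16H26ClNO4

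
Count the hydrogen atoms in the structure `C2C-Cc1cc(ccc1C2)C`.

14

Hydrogens are implicit in SMILES; fill each atom to its normal valence:
  4 × C: 2 H each → 8
  3 × C (aromatic): 1 H each → 3
  3 × C (aromatic): no H
  1 × C: 3 H
  Total hydrogens = 14.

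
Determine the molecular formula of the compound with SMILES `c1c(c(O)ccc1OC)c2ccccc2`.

C13H12O2

Heavy atoms from the SMILES: 13 C, 2 O.
Implicit hydrogens by atom environment:
  8 × C (aromatic): 1 H each → 8
  4 × C (aromatic): no H
  1 × C: 3 H
  1 × O: 1 H
  1 × O: no H
  Total hydrogens = 12.
Molecular formula: C13H12O2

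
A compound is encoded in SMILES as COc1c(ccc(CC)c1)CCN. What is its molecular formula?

Heavy atoms from the SMILES: 11 C, 1 N, 1 O.
Implicit hydrogens by atom environment:
  3 × C: 2 H each → 6
  3 × C (aromatic): 1 H each → 3
  3 × C (aromatic): no H
  2 × C: 3 H each → 6
  1 × N: 2 H
  1 × O: no H
  Total hydrogens = 17.
Molecular formula: C11H17NO

C11H17NO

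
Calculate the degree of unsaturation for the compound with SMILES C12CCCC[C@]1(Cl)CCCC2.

Molecular formula from the SMILES: C10H17Cl.
DoU = (2C + 2 + N − H − X)/2 = (2·10 + 2 + 0 − 17 − 1)/2 = 4/2 = 2.
(Structurally: 2 ring(s) + 0 π bond(s) = 2.)

2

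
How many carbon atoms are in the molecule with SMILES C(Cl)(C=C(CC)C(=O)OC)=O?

7

The symbol for carbon appears 7 times in the SMILES. (Cl is a single chlorine, not C + l.)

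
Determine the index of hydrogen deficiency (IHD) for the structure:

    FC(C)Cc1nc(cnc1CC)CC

Molecular formula from the SMILES: C11H17FN2.
DoU = (2C + 2 + N − H − X)/2 = (2·11 + 2 + 2 − 17 − 1)/2 = 8/2 = 4.
(Structurally: 1 ring(s) + 3 π bond(s) = 4.)

4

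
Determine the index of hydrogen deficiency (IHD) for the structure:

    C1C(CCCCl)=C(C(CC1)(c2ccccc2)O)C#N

Molecular formula from the SMILES: C16H18ClNO.
DoU = (2C + 2 + N − H − X)/2 = (2·16 + 2 + 1 − 18 − 1)/2 = 16/2 = 8.
(Structurally: 2 ring(s) + 6 π bond(s) = 8.)

8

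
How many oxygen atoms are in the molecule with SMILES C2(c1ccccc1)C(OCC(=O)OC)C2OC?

The symbol for oxygen appears 4 times in the SMILES.

4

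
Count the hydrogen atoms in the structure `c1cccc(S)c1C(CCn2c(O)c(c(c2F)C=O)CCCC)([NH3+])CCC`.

30

Hydrogens are implicit in SMILES; fill each atom to its normal valence:
  7 × C: 2 H each → 14
  6 × C (aromatic): no H
  4 × C (aromatic): 1 H each → 4
  2 × C: 3 H each → 6
  1 × C: 1 H
  1 × C: no H
  1 × F: no H
  1 × N (charge +1): 3 H
  1 × N (aromatic): no H
  1 × O: 1 H
  1 × O: no H
  1 × S: 1 H
  Total hydrogens = 30.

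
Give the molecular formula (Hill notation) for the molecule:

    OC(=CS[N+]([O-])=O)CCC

C5H9NO3S

Heavy atoms from the SMILES: 5 C, 1 N, 3 O, 1 S.
Implicit hydrogens by atom environment:
  2 × C: 2 H each → 4
  1 × C: 3 H
  1 × C: 1 H
  1 × C: no H
  1 × N (charge +1): no H
  1 × O: 1 H
  1 × O: no H
  1 × O (charge -1): no H
  1 × S: no H
  Total hydrogens = 9.
Molecular formula: C5H9NO3S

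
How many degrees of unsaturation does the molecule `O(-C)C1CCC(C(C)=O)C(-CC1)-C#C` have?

4

Molecular formula from the SMILES: C12H18O2.
DoU = (2C + 2 + N − H − X)/2 = (2·12 + 2 + 0 − 18 − 0)/2 = 8/2 = 4.
(Structurally: 1 ring(s) + 3 π bond(s) = 4.)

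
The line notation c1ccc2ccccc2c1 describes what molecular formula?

Heavy atoms from the SMILES: 10 C.
Implicit hydrogens by atom environment:
  8 × C (aromatic): 1 H each → 8
  2 × C (aromatic): no H
  Total hydrogens = 8.
Molecular formula: C10H8

C10H8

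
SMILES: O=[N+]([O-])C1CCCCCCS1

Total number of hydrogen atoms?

Hydrogens are implicit in SMILES; fill each atom to its normal valence:
  6 × C: 2 H each → 12
  1 × C: 1 H
  1 × N (charge +1): no H
  1 × O: no H
  1 × O (charge -1): no H
  1 × S: no H
  Total hydrogens = 13.

13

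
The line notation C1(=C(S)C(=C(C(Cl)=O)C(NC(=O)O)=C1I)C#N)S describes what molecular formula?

Heavy atoms from the SMILES: 9 C, 1 Cl, 1 I, 2 N, 3 O, 2 S.
Implicit hydrogens by atom environment:
  6 × C (aromatic): no H
  3 × C: no H
  2 × O: no H
  2 × S: 1 H each → 2
  1 × Cl: no H
  1 × I: no H
  1 × N: 1 H
  1 × N: no H
  1 × O: 1 H
  Total hydrogens = 4.
Molecular formula: C9H4ClIN2O3S2

C9H4ClIN2O3S2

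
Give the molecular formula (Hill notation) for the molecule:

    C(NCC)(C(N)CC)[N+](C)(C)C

Heavy atoms from the SMILES: 9 C, 3 N.
Implicit hydrogens by atom environment:
  5 × C: 3 H each → 15
  2 × C: 2 H each → 4
  2 × C: 1 H each → 2
  1 × N: 2 H
  1 × N: 1 H
  1 × N (charge +1): no H
  Total hydrogens = 24.
Net charge +1.
Molecular formula: C9H24N3+

C9H24N3+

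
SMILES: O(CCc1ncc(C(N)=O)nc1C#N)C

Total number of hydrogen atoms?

Hydrogens are implicit in SMILES; fill each atom to its normal valence:
  3 × C (aromatic): no H
  2 × C: 2 H each → 4
  2 × C: no H
  2 × N (aromatic): no H
  2 × O: no H
  1 × C: 3 H
  1 × C (aromatic): 1 H
  1 × N: 2 H
  1 × N: no H
  Total hydrogens = 10.

10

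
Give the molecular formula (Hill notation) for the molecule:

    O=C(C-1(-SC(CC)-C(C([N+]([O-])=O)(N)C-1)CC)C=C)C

Heavy atoms from the SMILES: 13 C, 2 N, 3 O, 1 S.
Implicit hydrogens by atom environment:
  4 × C: 2 H each → 8
  3 × C: 3 H each → 9
  3 × C: 1 H each → 3
  3 × C: no H
  2 × O: no H
  1 × N: 2 H
  1 × N (charge +1): no H
  1 × O (charge -1): no H
  1 × S: no H
  Total hydrogens = 22.
Molecular formula: C13H22N2O3S

C13H22N2O3S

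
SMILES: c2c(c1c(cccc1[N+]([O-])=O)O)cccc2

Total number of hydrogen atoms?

9

Hydrogens are implicit in SMILES; fill each atom to its normal valence:
  8 × C (aromatic): 1 H each → 8
  4 × C (aromatic): no H
  1 × N (charge +1): no H
  1 × O: 1 H
  1 × O: no H
  1 × O (charge -1): no H
  Total hydrogens = 9.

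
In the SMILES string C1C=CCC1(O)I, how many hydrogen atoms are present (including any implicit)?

7

Hydrogens are implicit in SMILES; fill each atom to its normal valence:
  2 × C: 2 H each → 4
  2 × C: 1 H each → 2
  1 × C: no H
  1 × I: no H
  1 × O: 1 H
  Total hydrogens = 7.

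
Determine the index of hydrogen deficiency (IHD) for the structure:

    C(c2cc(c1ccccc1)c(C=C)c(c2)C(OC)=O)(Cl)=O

11

Molecular formula from the SMILES: C17H13ClO3.
DoU = (2C + 2 + N − H − X)/2 = (2·17 + 2 + 0 − 13 − 1)/2 = 22/2 = 11.
(Structurally: 2 ring(s) + 9 π bond(s) = 11.)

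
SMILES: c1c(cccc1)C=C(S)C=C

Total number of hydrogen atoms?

Hydrogens are implicit in SMILES; fill each atom to its normal valence:
  5 × C (aromatic): 1 H each → 5
  2 × C: 1 H each → 2
  1 × C: 2 H
  1 × C: no H
  1 × C (aromatic): no H
  1 × S: 1 H
  Total hydrogens = 10.

10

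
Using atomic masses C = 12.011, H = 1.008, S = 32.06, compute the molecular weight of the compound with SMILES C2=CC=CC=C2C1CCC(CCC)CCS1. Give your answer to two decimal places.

Molecular formula: C15H22S.
M = 15×12.011 + 22×1.008 + 1×32.06 = 234.40 g/mol.

234.40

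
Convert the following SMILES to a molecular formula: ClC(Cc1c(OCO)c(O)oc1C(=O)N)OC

C9H12ClNO6

Heavy atoms from the SMILES: 9 C, 1 Cl, 1 N, 6 O.
Implicit hydrogens by atom environment:
  4 × C (aromatic): no H
  3 × O: no H
  2 × C: 2 H each → 4
  2 × O: 1 H each → 2
  1 × C: 3 H
  1 × C: 1 H
  1 × C: no H
  1 × Cl: no H
  1 × N: 2 H
  1 × O (aromatic): no H
  Total hydrogens = 12.
Molecular formula: C9H12ClNO6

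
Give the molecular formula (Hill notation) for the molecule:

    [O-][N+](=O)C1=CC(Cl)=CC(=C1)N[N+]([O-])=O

Heavy atoms from the SMILES: 6 C, 1 Cl, 3 N, 4 O.
Implicit hydrogens by atom environment:
  3 × C (aromatic): 1 H each → 3
  3 × C (aromatic): no H
  2 × N (charge +1): no H
  2 × O: no H
  2 × O (charge -1): no H
  1 × Cl: no H
  1 × N: 1 H
  Total hydrogens = 4.
Molecular formula: C6H4ClN3O4

C6H4ClN3O4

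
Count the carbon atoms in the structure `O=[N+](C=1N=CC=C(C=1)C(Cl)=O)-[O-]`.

6

The symbol for carbon appears 6 times in the SMILES. (Cl is a single chlorine, not C + l.)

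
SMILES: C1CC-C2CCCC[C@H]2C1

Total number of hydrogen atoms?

Hydrogens are implicit in SMILES; fill each atom to its normal valence:
  8 × C: 2 H each → 16
  2 × C: 1 H each → 2
  Total hydrogens = 18.

18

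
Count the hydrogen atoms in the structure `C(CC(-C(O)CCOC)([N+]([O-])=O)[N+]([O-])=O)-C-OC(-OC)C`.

Hydrogens are implicit in SMILES; fill each atom to its normal valence:
  5 × C: 2 H each → 10
  5 × O: no H
  3 × C: 3 H each → 9
  2 × C: 1 H each → 2
  2 × N (charge +1): no H
  2 × O (charge -1): no H
  1 × C: no H
  1 × O: 1 H
  Total hydrogens = 22.

22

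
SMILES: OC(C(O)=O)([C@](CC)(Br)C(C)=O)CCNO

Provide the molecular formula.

Heavy atoms from the SMILES: 1 Br, 9 C, 1 N, 5 O.
Implicit hydrogens by atom environment:
  4 × C: no H
  3 × C: 2 H each → 6
  3 × O: 1 H each → 3
  2 × C: 3 H each → 6
  2 × O: no H
  1 × Br: no H
  1 × N: 1 H
  Total hydrogens = 16.
Molecular formula: C9H16BrNO5

C9H16BrNO5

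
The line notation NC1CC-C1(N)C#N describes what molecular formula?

Heavy atoms from the SMILES: 5 C, 3 N.
Implicit hydrogens by atom environment:
  2 × C: 2 H each → 4
  2 × C: no H
  2 × N: 2 H each → 4
  1 × C: 1 H
  1 × N: no H
  Total hydrogens = 9.
Molecular formula: C5H9N3

C5H9N3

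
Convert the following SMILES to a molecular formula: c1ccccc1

C6H6

Heavy atoms from the SMILES: 6 C.
Implicit hydrogens by atom environment:
  6 × C (aromatic): 1 H each → 6
  Total hydrogens = 6.
Molecular formula: C6H6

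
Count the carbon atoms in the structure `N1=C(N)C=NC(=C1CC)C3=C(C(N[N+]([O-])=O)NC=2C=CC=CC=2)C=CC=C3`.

19

The symbol for carbon appears 19 times in the SMILES.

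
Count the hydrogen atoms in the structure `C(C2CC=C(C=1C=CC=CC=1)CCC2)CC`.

22

Hydrogens are implicit in SMILES; fill each atom to its normal valence:
  6 × C: 2 H each → 12
  5 × C (aromatic): 1 H each → 5
  2 × C: 1 H each → 2
  1 × C: 3 H
  1 × C: no H
  1 × C (aromatic): no H
  Total hydrogens = 22.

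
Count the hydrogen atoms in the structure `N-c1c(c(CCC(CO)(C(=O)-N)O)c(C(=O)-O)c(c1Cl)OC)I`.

16

Hydrogens are implicit in SMILES; fill each atom to its normal valence:
  6 × C (aromatic): no H
  3 × C: 2 H each → 6
  3 × C: no H
  3 × O: 1 H each → 3
  3 × O: no H
  2 × N: 2 H each → 4
  1 × C: 3 H
  1 × Cl: no H
  1 × I: no H
  Total hydrogens = 16.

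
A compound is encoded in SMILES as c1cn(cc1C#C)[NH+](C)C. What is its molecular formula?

Heavy atoms from the SMILES: 8 C, 2 N.
Implicit hydrogens by atom environment:
  3 × C (aromatic): 1 H each → 3
  2 × C: 3 H each → 6
  1 × C: 1 H
  1 × C (aromatic): no H
  1 × C: no H
  1 × N (charge +1): 1 H
  1 × N (aromatic): no H
  Total hydrogens = 11.
Net charge +1.
Molecular formula: C8H11N2+

C8H11N2+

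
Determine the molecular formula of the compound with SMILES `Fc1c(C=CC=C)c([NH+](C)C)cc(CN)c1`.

Heavy atoms from the SMILES: 13 C, 1 F, 2 N.
Implicit hydrogens by atom environment:
  4 × C (aromatic): no H
  3 × C: 1 H each → 3
  2 × C: 3 H each → 6
  2 × C: 2 H each → 4
  2 × C (aromatic): 1 H each → 2
  1 × F: no H
  1 × N: 2 H
  1 × N (charge +1): 1 H
  Total hydrogens = 18.
Net charge +1.
Molecular formula: C13H18FN2+

C13H18FN2+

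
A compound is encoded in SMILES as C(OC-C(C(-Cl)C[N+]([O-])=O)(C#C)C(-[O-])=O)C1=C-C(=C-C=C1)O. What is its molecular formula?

C14H13ClNO6-

Heavy atoms from the SMILES: 14 C, 1 Cl, 1 N, 6 O.
Implicit hydrogens by atom environment:
  4 × C (aromatic): 1 H each → 4
  3 × C: 2 H each → 6
  3 × C: no H
  3 × O: no H
  2 × C: 1 H each → 2
  2 × C (aromatic): no H
  2 × O (charge -1): no H
  1 × Cl: no H
  1 × N (charge +1): no H
  1 × O: 1 H
  Total hydrogens = 13.
Net charge -1.
Molecular formula: C14H13ClNO6-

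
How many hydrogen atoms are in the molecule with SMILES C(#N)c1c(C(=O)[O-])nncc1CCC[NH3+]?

10

Hydrogens are implicit in SMILES; fill each atom to its normal valence:
  3 × C: 2 H each → 6
  3 × C (aromatic): no H
  2 × C: no H
  2 × N (aromatic): no H
  1 × C (aromatic): 1 H
  1 × N (charge +1): 3 H
  1 × N: no H
  1 × O: no H
  1 × O (charge -1): no H
  Total hydrogens = 10.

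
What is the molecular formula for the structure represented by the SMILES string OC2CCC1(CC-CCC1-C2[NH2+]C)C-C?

Heavy atoms from the SMILES: 13 C, 1 N, 1 O.
Implicit hydrogens by atom environment:
  7 × C: 2 H each → 14
  3 × C: 1 H each → 3
  2 × C: 3 H each → 6
  1 × C: no H
  1 × N (charge +1): 2 H
  1 × O: 1 H
  Total hydrogens = 26.
Net charge +1.
Molecular formula: C13H26NO+

C13H26NO+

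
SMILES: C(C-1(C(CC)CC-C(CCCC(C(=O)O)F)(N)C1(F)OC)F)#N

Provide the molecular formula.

Heavy atoms from the SMILES: 15 C, 3 F, 2 N, 3 O.
Implicit hydrogens by atom environment:
  6 × C: 2 H each → 12
  5 × C: no H
  3 × F: no H
  2 × C: 3 H each → 6
  2 × C: 1 H each → 2
  2 × O: no H
  1 × N: 2 H
  1 × N: no H
  1 × O: 1 H
  Total hydrogens = 23.
Molecular formula: C15H23F3N2O3

C15H23F3N2O3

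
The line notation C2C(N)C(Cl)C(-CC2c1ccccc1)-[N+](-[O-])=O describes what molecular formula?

Heavy atoms from the SMILES: 12 C, 1 Cl, 2 N, 2 O.
Implicit hydrogens by atom environment:
  5 × C (aromatic): 1 H each → 5
  4 × C: 1 H each → 4
  2 × C: 2 H each → 4
  1 × C (aromatic): no H
  1 × Cl: no H
  1 × N: 2 H
  1 × N (charge +1): no H
  1 × O: no H
  1 × O (charge -1): no H
  Total hydrogens = 15.
Molecular formula: C12H15ClN2O2

C12H15ClN2O2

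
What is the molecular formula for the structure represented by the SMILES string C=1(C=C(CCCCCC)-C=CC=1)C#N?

Heavy atoms from the SMILES: 13 C, 1 N.
Implicit hydrogens by atom environment:
  5 × C: 2 H each → 10
  4 × C (aromatic): 1 H each → 4
  2 × C (aromatic): no H
  1 × C: 3 H
  1 × C: no H
  1 × N: no H
  Total hydrogens = 17.
Molecular formula: C13H17N

C13H17N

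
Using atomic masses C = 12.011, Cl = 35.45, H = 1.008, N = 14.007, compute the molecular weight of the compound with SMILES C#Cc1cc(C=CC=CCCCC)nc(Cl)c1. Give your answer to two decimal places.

Molecular formula: C15H16ClN.
M = 15×12.011 + 1×35.45 + 16×1.008 + 1×14.007 = 245.75 g/mol.

245.75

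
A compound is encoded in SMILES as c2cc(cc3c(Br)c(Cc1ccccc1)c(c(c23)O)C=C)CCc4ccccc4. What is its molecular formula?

C27H23BrO

Heavy atoms from the SMILES: 1 Br, 27 C, 1 O.
Implicit hydrogens by atom environment:
  13 × C (aromatic): 1 H each → 13
  9 × C (aromatic): no H
  4 × C: 2 H each → 8
  1 × Br: no H
  1 × C: 1 H
  1 × O: 1 H
  Total hydrogens = 23.
Molecular formula: C27H23BrO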